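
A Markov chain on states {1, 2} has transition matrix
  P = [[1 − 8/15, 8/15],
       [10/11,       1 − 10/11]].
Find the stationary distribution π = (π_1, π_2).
π_1 = 75/119, π_2 = 44/119

Solve πP = π with π_1 + π_2 = 1. From πP = π: π_1 · (1 − 8/15) + π_2 · 10/11 = π_1 ⇒ π_2 · 10/11 = π_1 · 8/15 ⇒ π_2/π_1 = (8/15)/(10/11) = 44/75. Together with π_1 + π_2 = 1:
  π_1 = (10/11)/(8/15 + 10/11) = (10/11)/(238/165) = 75/119,
  π_2 = (8/15)/(8/15 + 10/11) = (8/15)/(238/165) = 44/119.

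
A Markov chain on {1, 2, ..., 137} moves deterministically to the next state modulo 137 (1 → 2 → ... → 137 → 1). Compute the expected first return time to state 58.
E[T_58 | X_0 = 58] = 137

The chain cycles deterministically, so starting at state 58 it returns in exactly 137 steps. Equivalently, the stationary distribution is uniform π_j = 1/137 for every state j, so by Kac's formula E[T_58] = 1/π_58 = 137.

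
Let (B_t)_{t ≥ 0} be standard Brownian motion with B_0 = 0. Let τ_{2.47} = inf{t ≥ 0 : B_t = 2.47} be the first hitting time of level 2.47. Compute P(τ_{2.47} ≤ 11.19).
P(τ_{2.47} ≤ 11.19) = 2(1 − Φ(2.47/√11.19)) = 2(1 − Φ(0.7384)) ≈ 0.4603

By the reflection principle for standard BM, P(τ_b ≤ t) = 2 · P(B_t ≥ b). Since B_t ~ N(0, t), P(B_t ≥ 2.47) = 1 − Φ(2.47/√t) = 1 − Φ(2.47/√11.19) = 1 − Φ(0.7384) ≈ 0.23014. Doubling: P(τ_{2.47} ≤ 11.19) ≈ 2 · 0.23014 = 0.46028 ≈ 0.4603.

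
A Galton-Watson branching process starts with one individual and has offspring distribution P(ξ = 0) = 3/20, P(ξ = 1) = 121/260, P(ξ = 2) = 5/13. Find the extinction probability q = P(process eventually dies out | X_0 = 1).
q = 39/100

The pgf is f(s) = 3/20 + 121/260·s + 5/13·s². The extinction probability q is the smallest fixed point of f in [0, 1]. Setting s = f(s):
  5/13·s² + (121/260 − 1)·s + 3/20 = 0
  5/13·s² − (3/20 + 5/13)·s + 3/20 = 0
which factors as (s − 1)·(5/13·s − 3/20) = 0, giving roots s = 1 and s = (3/20)/(5/13) = 39/100.
Mean offspring μ = 121/260 + 2·5/13 = 321/260 > 1 (supercritical), so q < 1. The extinction probability is the smaller root: q = (3/20)/(5/13) = 39/100.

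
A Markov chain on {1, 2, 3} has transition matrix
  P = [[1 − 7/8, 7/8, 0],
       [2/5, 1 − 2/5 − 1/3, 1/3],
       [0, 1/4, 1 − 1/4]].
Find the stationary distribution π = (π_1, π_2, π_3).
π = (48/293, 105/293, 140/293)

This is a birth-death chain on three states, which satisfies detailed balance: π_1 · P_{12} = π_2 · P_{21} and π_2 · P_{23} = π_3 · P_{32}.
From π_1 · 7/8 = π_2 · 2/5: π_2/π_1 = (7/8)/(2/5) = 35/16.
From π_2 · 1/3 = π_3 · 1/4: π_3/π_2 = (1/3)/(1/4) = 4/3.
Take π_1 proportional to 1; then unnormalized π = (1, 35/16, 35/12). Normalize by dividing by the sum 293/48:
  π = (48/293, 105/293, 140/293).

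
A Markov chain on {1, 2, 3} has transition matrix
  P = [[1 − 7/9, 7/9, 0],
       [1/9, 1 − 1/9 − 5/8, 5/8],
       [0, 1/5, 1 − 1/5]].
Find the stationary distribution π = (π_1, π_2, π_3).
π = (8/239, 56/239, 175/239)

This is a birth-death chain on three states, which satisfies detailed balance: π_1 · P_{12} = π_2 · P_{21} and π_2 · P_{23} = π_3 · P_{32}.
From π_1 · 7/9 = π_2 · 1/9: π_2/π_1 = (7/9)/(1/9) = 7.
From π_2 · 5/8 = π_3 · 1/5: π_3/π_2 = (5/8)/(1/5) = 25/8.
Take π_1 proportional to 1; then unnormalized π = (1, 7, 175/8). Normalize by dividing by the sum 239/8:
  π = (8/239, 56/239, 175/239).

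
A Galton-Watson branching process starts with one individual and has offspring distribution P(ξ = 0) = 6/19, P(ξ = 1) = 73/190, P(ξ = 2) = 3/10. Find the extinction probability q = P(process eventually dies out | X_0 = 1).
q = 1

Mean offspring μ = 0·6/19 + 1·73/190 + 2·3/10 = 187/190 ≤ 1. For μ ≤ 1 with offspring not concentrated at 1, the Galton-Watson process goes extinct almost surely, so q = 1.
(Algebraic check: The pgf is f(s) = 6/19 + 73/190·s + 3/10·s². The extinction probability q is the smallest fixed point of f in [0, 1]. Setting s = f(s):
  3/10·s² + (73/190 − 1)·s + 6/19 = 0
  3/10·s² − (6/19 + 3/10)·s + 6/19 = 0
which factors as (s − 1)·(3/10·s − 6/19) = 0, giving roots s = 1 and s = (6/19)/(3/10) = 20/19. Since 20/19 ≥ 1, the smallest root in [0, 1] is s = 1.)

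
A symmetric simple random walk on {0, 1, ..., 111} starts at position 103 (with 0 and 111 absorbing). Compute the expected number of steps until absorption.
E[τ | X_0 = 103] = 824

Let v_k = E[τ | X_0 = k]. Boundary: v_0 = v_111 = 0. Recurrence: v_k = 1 + (v_{k-1} + v_{k+1})/2 for 1 ≤ k ≤ 110. The particular solution to v_k − (v_{k-1} + v_{k+1})/2 = 1 is v_k = −k^2. Adding homogeneous solution A + B k and matching boundaries gives v_k = k (111 − k). Substituting k = 103: v_103 = 103 · 8 = 824.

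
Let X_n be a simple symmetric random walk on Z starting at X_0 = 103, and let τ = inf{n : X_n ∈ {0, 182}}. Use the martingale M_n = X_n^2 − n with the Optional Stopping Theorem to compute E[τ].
E[τ] = 8137

M_n = X_n^2 − n is a martingale (since E[X_{n+1}^2 | F_n] = X_n^2 + 1). By OST (τ has finite mean in a bounded region), E[M_τ] = E[M_0] = X_0^2 − 0 = 103^2 = 10609. Also E[M_τ] = E[X_τ^2] − E[τ]. The walk exits at 0 or 182, with P(hit 182 first) = 103/182, so E[X_τ^2] = 182^2 · 103/182 + 0 = 18746. Thus E[τ] = E[X_τ^2] − E[M_τ] = 18746 − 10609 = 8137 = 103(182 − 103) = 8137.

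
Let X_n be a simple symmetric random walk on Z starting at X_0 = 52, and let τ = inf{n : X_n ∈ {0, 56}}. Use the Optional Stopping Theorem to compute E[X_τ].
E[X_τ] = 52

X_n is a martingale and τ is a bounded-mean stopping time (indeed τ is finite a.s. with bounded expectation since the walk is in a bounded region). By the OST, E[X_τ] = E[X_0] = 52. Equivalently: E[X_τ] = 56 · P(hit 56 first) + 0 · P(hit 0 first) = 56 · (52/56) = 52.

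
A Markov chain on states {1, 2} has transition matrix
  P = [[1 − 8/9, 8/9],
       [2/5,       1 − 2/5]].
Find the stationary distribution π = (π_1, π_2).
π_1 = 9/29, π_2 = 20/29

Solve πP = π with π_1 + π_2 = 1. From πP = π: π_1 · (1 − 8/9) + π_2 · 2/5 = π_1 ⇒ π_2 · 2/5 = π_1 · 8/9 ⇒ π_2/π_1 = (8/9)/(2/5) = 20/9. Together with π_1 + π_2 = 1:
  π_1 = (2/5)/(8/9 + 2/5) = (2/5)/(58/45) = 9/29,
  π_2 = (8/9)/(8/9 + 2/5) = (8/9)/(58/45) = 20/29.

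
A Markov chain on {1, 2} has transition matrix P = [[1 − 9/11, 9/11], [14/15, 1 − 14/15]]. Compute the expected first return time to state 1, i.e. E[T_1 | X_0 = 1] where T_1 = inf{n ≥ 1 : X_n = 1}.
E[T_1 | X_0 = 1] = 1/π_1 = 289/154

For an irreducible recurrent Markov chain with stationary distribution π, E[T_i | X_0 = i] = 1/π_i (Kac's formula). Here π_1 = (14/15)/(9/11 + 14/15) = (14/15)/(289/165) = 154/289, so E[T_1 | X_0 = 1] = 1/π_1 = (9/11 + 14/15)/(14/15) = (289/165)/(14/15) = 289/154.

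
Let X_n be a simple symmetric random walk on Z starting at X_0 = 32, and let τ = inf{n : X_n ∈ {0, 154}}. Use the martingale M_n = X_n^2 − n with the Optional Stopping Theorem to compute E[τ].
E[τ] = 3904

M_n = X_n^2 − n is a martingale (since E[X_{n+1}^2 | F_n] = X_n^2 + 1). By OST (τ has finite mean in a bounded region), E[M_τ] = E[M_0] = X_0^2 − 0 = 32^2 = 1024. Also E[M_τ] = E[X_τ^2] − E[τ]. The walk exits at 0 or 154, with P(hit 154 first) = 32/154, so E[X_τ^2] = 154^2 · 32/154 + 0 = 4928. Thus E[τ] = E[X_τ^2] − E[M_τ] = 4928 − 1024 = 3904 = 32(154 − 32) = 3904.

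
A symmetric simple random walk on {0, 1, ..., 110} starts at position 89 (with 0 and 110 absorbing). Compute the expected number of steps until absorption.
E[τ | X_0 = 89] = 1869

Let v_k = E[τ | X_0 = k]. Boundary: v_0 = v_110 = 0. Recurrence: v_k = 1 + (v_{k-1} + v_{k+1})/2 for 1 ≤ k ≤ 109. The particular solution to v_k − (v_{k-1} + v_{k+1})/2 = 1 is v_k = −k^2. Adding homogeneous solution A + B k and matching boundaries gives v_k = k (110 − k). Substituting k = 89: v_89 = 89 · 21 = 1869.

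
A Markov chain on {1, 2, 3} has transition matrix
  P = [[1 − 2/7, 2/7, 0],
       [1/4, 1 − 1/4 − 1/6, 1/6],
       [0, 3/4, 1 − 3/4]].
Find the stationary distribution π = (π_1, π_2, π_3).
π = (63/151, 72/151, 16/151)

This is a birth-death chain on three states, which satisfies detailed balance: π_1 · P_{12} = π_2 · P_{21} and π_2 · P_{23} = π_3 · P_{32}.
From π_1 · 2/7 = π_2 · 1/4: π_2/π_1 = (2/7)/(1/4) = 8/7.
From π_2 · 1/6 = π_3 · 3/4: π_3/π_2 = (1/6)/(3/4) = 2/9.
Take π_1 proportional to 1; then unnormalized π = (1, 8/7, 16/63). Normalize by dividing by the sum 151/63:
  π = (63/151, 72/151, 16/151).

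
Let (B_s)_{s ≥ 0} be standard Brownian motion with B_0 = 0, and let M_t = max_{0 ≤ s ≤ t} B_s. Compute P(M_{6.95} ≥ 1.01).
P(M_{6.95} ≥ 1.01) = 2·P(B_{6.95} ≥ 1.01) = 2(1 − Φ(1.01/√6.95)) ≈ 0.7016

By the reflection principle for Brownian motion, P(M_t ≥ a) = 2 · P(B_t ≥ a) for a ≥ 0. Since B_t ~ N(0, t), P(B_t ≥ 1.01) = 1 − Φ(1.01/√t) = 1 − Φ(1.01/√6.95) = 1 − Φ(0.3831). So
  P(M_{6.95} ≥ 1.01) = 2(1 − Φ(0.3831)) ≈ 0.7016.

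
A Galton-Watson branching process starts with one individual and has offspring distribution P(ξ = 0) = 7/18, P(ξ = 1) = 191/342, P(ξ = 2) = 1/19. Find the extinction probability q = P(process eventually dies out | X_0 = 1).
q = 1

Mean offspring μ = 0·7/18 + 1·191/342 + 2·1/19 = 227/342 ≤ 1. For μ ≤ 1 with offspring not concentrated at 1, the Galton-Watson process goes extinct almost surely, so q = 1.
(Algebraic check: The pgf is f(s) = 7/18 + 191/342·s + 1/19·s². The extinction probability q is the smallest fixed point of f in [0, 1]. Setting s = f(s):
  1/19·s² + (191/342 − 1)·s + 7/18 = 0
  1/19·s² − (7/18 + 1/19)·s + 7/18 = 0
which factors as (s − 1)·(1/19·s − 7/18) = 0, giving roots s = 1 and s = (7/18)/(1/19) = 133/18. Since 133/18 ≥ 1, the smallest root in [0, 1] is s = 1.)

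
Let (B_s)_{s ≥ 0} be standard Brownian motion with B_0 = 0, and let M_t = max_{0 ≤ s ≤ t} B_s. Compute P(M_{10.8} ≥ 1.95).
P(M_{10.8} ≥ 1.95) = 2·P(B_{10.8} ≥ 1.95) = 2(1 − Φ(1.95/√10.8)) ≈ 0.5529

By the reflection principle for Brownian motion, P(M_t ≥ a) = 2 · P(B_t ≥ a) for a ≥ 0. Since B_t ~ N(0, t), P(B_t ≥ 1.95) = 1 − Φ(1.95/√t) = 1 − Φ(1.95/√10.8) = 1 − Φ(0.5934). So
  P(M_{10.8} ≥ 1.95) = 2(1 − Φ(0.5934)) ≈ 0.5529.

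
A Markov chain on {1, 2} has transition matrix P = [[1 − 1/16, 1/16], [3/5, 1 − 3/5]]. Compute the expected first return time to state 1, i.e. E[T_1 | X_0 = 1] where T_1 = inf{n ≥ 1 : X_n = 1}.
E[T_1 | X_0 = 1] = 1/π_1 = 53/48

For an irreducible recurrent Markov chain with stationary distribution π, E[T_i | X_0 = i] = 1/π_i (Kac's formula). Here π_1 = (3/5)/(1/16 + 3/5) = (3/5)/(53/80) = 48/53, so E[T_1 | X_0 = 1] = 1/π_1 = (1/16 + 3/5)/(3/5) = (53/80)/(3/5) = 53/48.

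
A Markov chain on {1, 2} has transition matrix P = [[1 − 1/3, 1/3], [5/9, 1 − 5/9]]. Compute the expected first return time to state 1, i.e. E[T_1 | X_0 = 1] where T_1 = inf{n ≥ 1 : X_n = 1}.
E[T_1 | X_0 = 1] = 1/π_1 = 8/5

For an irreducible recurrent Markov chain with stationary distribution π, E[T_i | X_0 = i] = 1/π_i (Kac's formula). Here π_1 = (5/9)/(1/3 + 5/9) = (5/9)/(8/9) = 5/8, so E[T_1 | X_0 = 1] = 1/π_1 = (1/3 + 5/9)/(5/9) = (8/9)/(5/9) = 8/5.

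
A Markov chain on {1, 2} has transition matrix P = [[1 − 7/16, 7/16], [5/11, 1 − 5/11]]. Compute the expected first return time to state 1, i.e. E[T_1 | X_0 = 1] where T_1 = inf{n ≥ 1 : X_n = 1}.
E[T_1 | X_0 = 1] = 1/π_1 = 157/80

For an irreducible recurrent Markov chain with stationary distribution π, E[T_i | X_0 = i] = 1/π_i (Kac's formula). Here π_1 = (5/11)/(7/16 + 5/11) = (5/11)/(157/176) = 80/157, so E[T_1 | X_0 = 1] = 1/π_1 = (7/16 + 5/11)/(5/11) = (157/176)/(5/11) = 157/80.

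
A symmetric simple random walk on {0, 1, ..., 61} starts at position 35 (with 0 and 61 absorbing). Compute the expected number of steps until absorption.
E[τ | X_0 = 35] = 910

Let v_k = E[τ | X_0 = k]. Boundary: v_0 = v_61 = 0. Recurrence: v_k = 1 + (v_{k-1} + v_{k+1})/2 for 1 ≤ k ≤ 60. The particular solution to v_k − (v_{k-1} + v_{k+1})/2 = 1 is v_k = −k^2. Adding homogeneous solution A + B k and matching boundaries gives v_k = k (61 − k). Substituting k = 35: v_35 = 35 · 26 = 910.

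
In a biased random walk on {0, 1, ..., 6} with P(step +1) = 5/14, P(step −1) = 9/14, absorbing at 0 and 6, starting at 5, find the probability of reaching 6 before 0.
P(hit 6 before 0) = (1 − (9/5)^5) / (1 − (9/5)^6) = 69905/128954

Let u_k denote P(reach 6 before 0 | start at k). Boundary: u_0 = 0, u_6 = 1. Recurrence: u_k = 5/14·u_{k+1} + 9/14·u_{k-1} for 1 ≤ k ≤ 5. Try u_k = A + B·r^k with r = q/p = (9/14)/(5/14) = 9/5. Substitution satisfies the recurrence; boundary conditions give:
  u_k = (1 − r^k) / (1 − r^N) = (1 − (9/5)^5) / (1 − (9/5)^6) = 69905/128954.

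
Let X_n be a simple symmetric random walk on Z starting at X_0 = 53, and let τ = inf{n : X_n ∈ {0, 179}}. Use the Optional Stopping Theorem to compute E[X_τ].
E[X_τ] = 53

X_n is a martingale and τ is a bounded-mean stopping time (indeed τ is finite a.s. with bounded expectation since the walk is in a bounded region). By the OST, E[X_τ] = E[X_0] = 53. Equivalently: E[X_τ] = 179 · P(hit 179 first) + 0 · P(hit 0 first) = 179 · (53/179) = 53.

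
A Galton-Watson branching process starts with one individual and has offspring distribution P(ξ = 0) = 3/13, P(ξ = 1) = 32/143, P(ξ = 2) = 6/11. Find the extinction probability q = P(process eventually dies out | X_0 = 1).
q = 11/26

The pgf is f(s) = 3/13 + 32/143·s + 6/11·s². The extinction probability q is the smallest fixed point of f in [0, 1]. Setting s = f(s):
  6/11·s² + (32/143 − 1)·s + 3/13 = 0
  6/11·s² − (3/13 + 6/11)·s + 3/13 = 0
which factors as (s − 1)·(6/11·s − 3/13) = 0, giving roots s = 1 and s = (3/13)/(6/11) = 11/26.
Mean offspring μ = 32/143 + 2·6/11 = 188/143 > 1 (supercritical), so q < 1. The extinction probability is the smaller root: q = (3/13)/(6/11) = 11/26.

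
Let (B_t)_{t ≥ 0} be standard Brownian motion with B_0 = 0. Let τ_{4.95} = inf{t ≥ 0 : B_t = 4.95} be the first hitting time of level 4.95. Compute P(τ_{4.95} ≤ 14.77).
P(τ_{4.95} ≤ 14.77) = 2(1 − Φ(4.95/√14.77)) = 2(1 − Φ(1.2880)) ≈ 0.1977

By the reflection principle for standard BM, P(τ_b ≤ t) = 2 · P(B_t ≥ b). Since B_t ~ N(0, t), P(B_t ≥ 4.95) = 1 − Φ(4.95/√t) = 1 − Φ(4.95/√14.77) = 1 − Φ(1.2880) ≈ 0.09887. Doubling: P(τ_{4.95} ≤ 14.77) ≈ 2 · 0.09887 = 0.19774 ≈ 0.1977.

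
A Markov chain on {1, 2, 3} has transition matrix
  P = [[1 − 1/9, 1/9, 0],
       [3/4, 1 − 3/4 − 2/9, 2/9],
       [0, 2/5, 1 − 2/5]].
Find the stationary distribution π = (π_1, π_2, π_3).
π = (243/299, 36/299, 20/299)

This is a birth-death chain on three states, which satisfies detailed balance: π_1 · P_{12} = π_2 · P_{21} and π_2 · P_{23} = π_3 · P_{32}.
From π_1 · 1/9 = π_2 · 3/4: π_2/π_1 = (1/9)/(3/4) = 4/27.
From π_2 · 2/9 = π_3 · 2/5: π_3/π_2 = (2/9)/(2/5) = 5/9.
Take π_1 proportional to 1; then unnormalized π = (1, 4/27, 20/243). Normalize by dividing by the sum 299/243:
  π = (243/299, 36/299, 20/299).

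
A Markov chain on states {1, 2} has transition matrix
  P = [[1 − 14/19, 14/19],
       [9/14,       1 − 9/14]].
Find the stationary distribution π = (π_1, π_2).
π_1 = 171/367, π_2 = 196/367

Solve πP = π with π_1 + π_2 = 1. From πP = π: π_1 · (1 − 14/19) + π_2 · 9/14 = π_1 ⇒ π_2 · 9/14 = π_1 · 14/19 ⇒ π_2/π_1 = (14/19)/(9/14) = 196/171. Together with π_1 + π_2 = 1:
  π_1 = (9/14)/(14/19 + 9/14) = (9/14)/(367/266) = 171/367,
  π_2 = (14/19)/(14/19 + 9/14) = (14/19)/(367/266) = 196/367.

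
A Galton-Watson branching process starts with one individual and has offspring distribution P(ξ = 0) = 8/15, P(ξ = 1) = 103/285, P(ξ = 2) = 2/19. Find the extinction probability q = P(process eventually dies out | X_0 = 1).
q = 1

Mean offspring μ = 0·8/15 + 1·103/285 + 2·2/19 = 163/285 ≤ 1. For μ ≤ 1 with offspring not concentrated at 1, the Galton-Watson process goes extinct almost surely, so q = 1.
(Algebraic check: The pgf is f(s) = 8/15 + 103/285·s + 2/19·s². The extinction probability q is the smallest fixed point of f in [0, 1]. Setting s = f(s):
  2/19·s² + (103/285 − 1)·s + 8/15 = 0
  2/19·s² − (8/15 + 2/19)·s + 8/15 = 0
which factors as (s − 1)·(2/19·s − 8/15) = 0, giving roots s = 1 and s = (8/15)/(2/19) = 76/15. Since 76/15 ≥ 1, the smallest root in [0, 1] is s = 1.)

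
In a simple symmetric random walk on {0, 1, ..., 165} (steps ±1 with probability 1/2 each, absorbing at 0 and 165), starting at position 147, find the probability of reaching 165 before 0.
P(hit 165 before 0) = 147/165 = 49/55

Let u_k = P(hit 165 before 0 | start at k). Then u_0 = 0, u_165 = 1, and u_k = u_{k-1}/2 + u_{k+1}/2 for 1 ≤ k ≤ 164. This harmonic recurrence is solved by u_k = k/165, giving u_147 = 147/165 = 49/55.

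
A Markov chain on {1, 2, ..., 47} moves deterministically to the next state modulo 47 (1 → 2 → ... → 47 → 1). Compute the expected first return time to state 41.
E[T_41 | X_0 = 41] = 47

The chain cycles deterministically, so starting at state 41 it returns in exactly 47 steps. Equivalently, the stationary distribution is uniform π_j = 1/47 for every state j, so by Kac's formula E[T_41] = 1/π_41 = 47.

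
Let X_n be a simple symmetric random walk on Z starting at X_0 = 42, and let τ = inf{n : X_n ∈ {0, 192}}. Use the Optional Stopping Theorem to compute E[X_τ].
E[X_τ] = 42

X_n is a martingale and τ is a bounded-mean stopping time (indeed τ is finite a.s. with bounded expectation since the walk is in a bounded region). By the OST, E[X_τ] = E[X_0] = 42. Equivalently: E[X_τ] = 192 · P(hit 192 first) + 0 · P(hit 0 first) = 192 · (42/192) = 42.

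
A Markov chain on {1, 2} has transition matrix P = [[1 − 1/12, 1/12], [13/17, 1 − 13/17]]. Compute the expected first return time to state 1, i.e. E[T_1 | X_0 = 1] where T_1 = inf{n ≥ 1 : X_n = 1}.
E[T_1 | X_0 = 1] = 1/π_1 = 173/156

For an irreducible recurrent Markov chain with stationary distribution π, E[T_i | X_0 = i] = 1/π_i (Kac's formula). Here π_1 = (13/17)/(1/12 + 13/17) = (13/17)/(173/204) = 156/173, so E[T_1 | X_0 = 1] = 1/π_1 = (1/12 + 13/17)/(13/17) = (173/204)/(13/17) = 173/156.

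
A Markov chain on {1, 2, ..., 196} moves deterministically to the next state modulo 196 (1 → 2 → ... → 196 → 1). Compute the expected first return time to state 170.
E[T_170 | X_0 = 170] = 196

The chain cycles deterministically, so starting at state 170 it returns in exactly 196 steps. Equivalently, the stationary distribution is uniform π_j = 1/196 for every state j, so by Kac's formula E[T_170] = 1/π_170 = 196.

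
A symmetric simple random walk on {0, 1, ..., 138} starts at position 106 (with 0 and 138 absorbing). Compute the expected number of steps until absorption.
E[τ | X_0 = 106] = 3392

Let v_k = E[τ | X_0 = k]. Boundary: v_0 = v_138 = 0. Recurrence: v_k = 1 + (v_{k-1} + v_{k+1})/2 for 1 ≤ k ≤ 137. The particular solution to v_k − (v_{k-1} + v_{k+1})/2 = 1 is v_k = −k^2. Adding homogeneous solution A + B k and matching boundaries gives v_k = k (138 − k). Substituting k = 106: v_106 = 106 · 32 = 3392.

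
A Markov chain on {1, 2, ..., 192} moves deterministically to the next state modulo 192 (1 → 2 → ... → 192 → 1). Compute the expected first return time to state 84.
E[T_84 | X_0 = 84] = 192

The chain cycles deterministically, so starting at state 84 it returns in exactly 192 steps. Equivalently, the stationary distribution is uniform π_j = 1/192 for every state j, so by Kac's formula E[T_84] = 1/π_84 = 192.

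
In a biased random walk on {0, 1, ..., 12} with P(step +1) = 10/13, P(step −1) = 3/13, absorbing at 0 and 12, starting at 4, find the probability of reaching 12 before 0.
P(hit 12 before 0) = (1 − (3/10)^4) / (1 − (3/10)^12) = 100000000/100816561

Let u_k denote P(reach 12 before 0 | start at k). Boundary: u_0 = 0, u_12 = 1. Recurrence: u_k = 10/13·u_{k+1} + 3/13·u_{k-1} for 1 ≤ k ≤ 11. Try u_k = A + B·r^k with r = q/p = (3/13)/(10/13) = 3/10. Substitution satisfies the recurrence; boundary conditions give:
  u_k = (1 − r^k) / (1 − r^N) = (1 − (3/10)^4) / (1 − (3/10)^12) = 100000000/100816561.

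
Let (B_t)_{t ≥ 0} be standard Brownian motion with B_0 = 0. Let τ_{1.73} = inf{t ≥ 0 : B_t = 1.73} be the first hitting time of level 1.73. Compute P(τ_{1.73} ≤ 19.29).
P(τ_{1.73} ≤ 19.29) = 2(1 − Φ(1.73/√19.29)) = 2(1 − Φ(0.3939)) ≈ 0.6937

By the reflection principle for standard BM, P(τ_b ≤ t) = 2 · P(B_t ≥ b). Since B_t ~ N(0, t), P(B_t ≥ 1.73) = 1 − Φ(1.73/√t) = 1 − Φ(1.73/√19.29) = 1 − Φ(0.3939) ≈ 0.34683. Doubling: P(τ_{1.73} ≤ 19.29) ≈ 2 · 0.34683 = 0.69366 ≈ 0.6937.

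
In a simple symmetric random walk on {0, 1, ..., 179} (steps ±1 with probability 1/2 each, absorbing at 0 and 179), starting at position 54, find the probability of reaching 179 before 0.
P(hit 179 before 0) = 54/179

Let u_k = P(hit 179 before 0 | start at k). Then u_0 = 0, u_179 = 1, and u_k = u_{k-1}/2 + u_{k+1}/2 for 1 ≤ k ≤ 178. This harmonic recurrence is solved by u_k = k/179, giving u_54 = 54/179.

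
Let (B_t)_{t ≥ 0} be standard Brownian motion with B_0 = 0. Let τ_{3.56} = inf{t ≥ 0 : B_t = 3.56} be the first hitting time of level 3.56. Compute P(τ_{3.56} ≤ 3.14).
P(τ_{3.56} ≤ 3.14) = 2(1 − Φ(3.56/√3.14)) = 2(1 − Φ(2.0090)) ≈ 0.0445

By the reflection principle for standard BM, P(τ_b ≤ t) = 2 · P(B_t ≥ b). Since B_t ~ N(0, t), P(B_t ≥ 3.56) = 1 − Φ(3.56/√t) = 1 − Φ(3.56/√3.14) = 1 − Φ(2.0090) ≈ 0.02227. Doubling: P(τ_{3.56} ≤ 3.14) ≈ 2 · 0.02227 = 0.04454 ≈ 0.0445.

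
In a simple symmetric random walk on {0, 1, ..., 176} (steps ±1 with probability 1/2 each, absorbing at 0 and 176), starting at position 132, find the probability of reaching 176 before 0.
P(hit 176 before 0) = 132/176 = 3/4

Let u_k = P(hit 176 before 0 | start at k). Then u_0 = 0, u_176 = 1, and u_k = u_{k-1}/2 + u_{k+1}/2 for 1 ≤ k ≤ 175. This harmonic recurrence is solved by u_k = k/176, giving u_132 = 132/176 = 3/4.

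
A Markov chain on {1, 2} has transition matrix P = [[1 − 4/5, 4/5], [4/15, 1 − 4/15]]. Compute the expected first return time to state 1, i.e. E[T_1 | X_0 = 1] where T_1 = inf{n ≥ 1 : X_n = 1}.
E[T_1 | X_0 = 1] = 1/π_1 = 4

For an irreducible recurrent Markov chain with stationary distribution π, E[T_i | X_0 = i] = 1/π_i (Kac's formula). Here π_1 = (4/15)/(4/5 + 4/15) = (4/15)/(16/15) = 1/4, so E[T_1 | X_0 = 1] = 1/π_1 = (4/5 + 4/15)/(4/15) = (16/15)/(4/15) = 4.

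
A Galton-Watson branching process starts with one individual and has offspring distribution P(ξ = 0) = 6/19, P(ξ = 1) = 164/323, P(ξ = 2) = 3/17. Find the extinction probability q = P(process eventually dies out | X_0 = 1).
q = 1

Mean offspring μ = 0·6/19 + 1·164/323 + 2·3/17 = 278/323 ≤ 1. For μ ≤ 1 with offspring not concentrated at 1, the Galton-Watson process goes extinct almost surely, so q = 1.
(Algebraic check: The pgf is f(s) = 6/19 + 164/323·s + 3/17·s². The extinction probability q is the smallest fixed point of f in [0, 1]. Setting s = f(s):
  3/17·s² + (164/323 − 1)·s + 6/19 = 0
  3/17·s² − (6/19 + 3/17)·s + 6/19 = 0
which factors as (s − 1)·(3/17·s − 6/19) = 0, giving roots s = 1 and s = (6/19)/(3/17) = 34/19. Since 34/19 ≥ 1, the smallest root in [0, 1] is s = 1.)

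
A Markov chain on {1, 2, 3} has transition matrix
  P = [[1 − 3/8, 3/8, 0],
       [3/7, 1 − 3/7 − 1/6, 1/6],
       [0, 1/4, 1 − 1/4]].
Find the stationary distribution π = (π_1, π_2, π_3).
π = (24/59, 21/59, 14/59)

This is a birth-death chain on three states, which satisfies detailed balance: π_1 · P_{12} = π_2 · P_{21} and π_2 · P_{23} = π_3 · P_{32}.
From π_1 · 3/8 = π_2 · 3/7: π_2/π_1 = (3/8)/(3/7) = 7/8.
From π_2 · 1/6 = π_3 · 1/4: π_3/π_2 = (1/6)/(1/4) = 2/3.
Take π_1 proportional to 1; then unnormalized π = (1, 7/8, 7/12). Normalize by dividing by the sum 59/24:
  π = (24/59, 21/59, 14/59).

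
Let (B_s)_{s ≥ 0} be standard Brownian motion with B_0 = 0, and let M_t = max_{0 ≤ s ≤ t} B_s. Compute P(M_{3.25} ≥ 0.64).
P(M_{3.25} ≥ 0.64) = 2·P(B_{3.25} ≥ 0.64) = 2(1 − Φ(0.64/√3.25)) ≈ 0.7226

By the reflection principle for Brownian motion, P(M_t ≥ a) = 2 · P(B_t ≥ a) for a ≥ 0. Since B_t ~ N(0, t), P(B_t ≥ 0.64) = 1 − Φ(0.64/√t) = 1 − Φ(0.64/√3.25) = 1 − Φ(0.3550). So
  P(M_{3.25} ≥ 0.64) = 2(1 − Φ(0.3550)) ≈ 0.7226.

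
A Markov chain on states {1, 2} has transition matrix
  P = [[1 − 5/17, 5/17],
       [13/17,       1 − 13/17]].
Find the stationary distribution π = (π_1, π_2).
π_1 = 13/18, π_2 = 5/18

Solve πP = π with π_1 + π_2 = 1. From πP = π: π_1 · (1 − 5/17) + π_2 · 13/17 = π_1 ⇒ π_2 · 13/17 = π_1 · 5/17 ⇒ π_2/π_1 = (5/17)/(13/17) = 5/13. Together with π_1 + π_2 = 1:
  π_1 = (13/17)/(5/17 + 13/17) = (13/17)/(18/17) = 13/18,
  π_2 = (5/17)/(5/17 + 13/17) = (5/17)/(18/17) = 5/18.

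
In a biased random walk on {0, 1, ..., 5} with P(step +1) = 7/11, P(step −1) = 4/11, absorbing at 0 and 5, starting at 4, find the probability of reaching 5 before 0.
P(hit 5 before 0) = (1 − (4/7)^4) / (1 − (4/7)^5) = 5005/5261

Let u_k denote P(reach 5 before 0 | start at k). Boundary: u_0 = 0, u_5 = 1. Recurrence: u_k = 7/11·u_{k+1} + 4/11·u_{k-1} for 1 ≤ k ≤ 4. Try u_k = A + B·r^k with r = q/p = (4/11)/(7/11) = 4/7. Substitution satisfies the recurrence; boundary conditions give:
  u_k = (1 − r^k) / (1 − r^N) = (1 − (4/7)^4) / (1 − (4/7)^5) = 5005/5261.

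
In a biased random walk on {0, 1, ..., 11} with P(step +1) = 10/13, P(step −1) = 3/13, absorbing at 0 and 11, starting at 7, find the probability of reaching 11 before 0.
P(hit 11 before 0) = (1 − (3/10)^7) / (1 − (3/10)^11) = 14282590000/14285688979

Let u_k denote P(reach 11 before 0 | start at k). Boundary: u_0 = 0, u_11 = 1. Recurrence: u_k = 10/13·u_{k+1} + 3/13·u_{k-1} for 1 ≤ k ≤ 10. Try u_k = A + B·r^k with r = q/p = (3/13)/(10/13) = 3/10. Substitution satisfies the recurrence; boundary conditions give:
  u_k = (1 − r^k) / (1 − r^N) = (1 − (3/10)^7) / (1 − (3/10)^11) = 14282590000/14285688979.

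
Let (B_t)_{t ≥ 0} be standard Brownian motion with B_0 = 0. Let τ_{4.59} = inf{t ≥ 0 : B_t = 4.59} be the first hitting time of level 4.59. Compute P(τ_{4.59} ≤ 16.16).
P(τ_{4.59} ≤ 16.16) = 2(1 − Φ(4.59/√16.16)) = 2(1 − Φ(1.1418)) ≈ 0.2535

By the reflection principle for standard BM, P(τ_b ≤ t) = 2 · P(B_t ≥ b). Since B_t ~ N(0, t), P(B_t ≥ 4.59) = 1 − Φ(4.59/√t) = 1 − Φ(4.59/√16.16) = 1 − Φ(1.1418) ≈ 0.12677. Doubling: P(τ_{4.59} ≤ 16.16) ≈ 2 · 0.12677 = 0.25354 ≈ 0.2535.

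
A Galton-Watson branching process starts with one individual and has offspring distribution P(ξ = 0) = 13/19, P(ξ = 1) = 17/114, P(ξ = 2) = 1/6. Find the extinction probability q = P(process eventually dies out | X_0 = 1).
q = 1

Mean offspring μ = 0·13/19 + 1·17/114 + 2·1/6 = 55/114 ≤ 1. For μ ≤ 1 with offspring not concentrated at 1, the Galton-Watson process goes extinct almost surely, so q = 1.
(Algebraic check: The pgf is f(s) = 13/19 + 17/114·s + 1/6·s². The extinction probability q is the smallest fixed point of f in [0, 1]. Setting s = f(s):
  1/6·s² + (17/114 − 1)·s + 13/19 = 0
  1/6·s² − (13/19 + 1/6)·s + 13/19 = 0
which factors as (s − 1)·(1/6·s − 13/19) = 0, giving roots s = 1 and s = (13/19)/(1/6) = 78/19. Since 78/19 ≥ 1, the smallest root in [0, 1] is s = 1.)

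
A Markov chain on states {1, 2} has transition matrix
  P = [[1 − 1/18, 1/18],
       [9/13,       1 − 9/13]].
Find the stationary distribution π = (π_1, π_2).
π_1 = 162/175, π_2 = 13/175

Solve πP = π with π_1 + π_2 = 1. From πP = π: π_1 · (1 − 1/18) + π_2 · 9/13 = π_1 ⇒ π_2 · 9/13 = π_1 · 1/18 ⇒ π_2/π_1 = (1/18)/(9/13) = 13/162. Together with π_1 + π_2 = 1:
  π_1 = (9/13)/(1/18 + 9/13) = (9/13)/(175/234) = 162/175,
  π_2 = (1/18)/(1/18 + 9/13) = (1/18)/(175/234) = 13/175.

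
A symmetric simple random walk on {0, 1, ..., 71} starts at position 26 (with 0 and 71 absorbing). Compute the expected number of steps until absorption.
E[τ | X_0 = 26] = 1170

Let v_k = E[τ | X_0 = k]. Boundary: v_0 = v_71 = 0. Recurrence: v_k = 1 + (v_{k-1} + v_{k+1})/2 for 1 ≤ k ≤ 70. The particular solution to v_k − (v_{k-1} + v_{k+1})/2 = 1 is v_k = −k^2. Adding homogeneous solution A + B k and matching boundaries gives v_k = k (71 − k). Substituting k = 26: v_26 = 26 · 45 = 1170.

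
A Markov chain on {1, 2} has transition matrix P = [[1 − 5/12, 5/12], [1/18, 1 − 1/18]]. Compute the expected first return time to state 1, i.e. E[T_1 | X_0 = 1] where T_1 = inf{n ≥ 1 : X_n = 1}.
E[T_1 | X_0 = 1] = 1/π_1 = 17/2

For an irreducible recurrent Markov chain with stationary distribution π, E[T_i | X_0 = i] = 1/π_i (Kac's formula). Here π_1 = (1/18)/(5/12 + 1/18) = (1/18)/(17/36) = 2/17, so E[T_1 | X_0 = 1] = 1/π_1 = (5/12 + 1/18)/(1/18) = (17/36)/(1/18) = 17/2.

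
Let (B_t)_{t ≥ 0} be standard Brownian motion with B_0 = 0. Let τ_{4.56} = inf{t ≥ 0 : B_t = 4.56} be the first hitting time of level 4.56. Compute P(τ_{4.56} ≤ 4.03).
P(τ_{4.56} ≤ 4.03) = 2(1 − Φ(4.56/√4.03)) = 2(1 − Φ(2.2715)) ≈ 0.0231

By the reflection principle for standard BM, P(τ_b ≤ t) = 2 · P(B_t ≥ b). Since B_t ~ N(0, t), P(B_t ≥ 4.56) = 1 − Φ(4.56/√t) = 1 − Φ(4.56/√4.03) = 1 − Φ(2.2715) ≈ 0.01156. Doubling: P(τ_{4.56} ≤ 4.03) ≈ 2 · 0.01156 = 0.02312 ≈ 0.0231.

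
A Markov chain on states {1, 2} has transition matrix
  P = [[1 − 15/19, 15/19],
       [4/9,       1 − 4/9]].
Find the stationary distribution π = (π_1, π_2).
π_1 = 76/211, π_2 = 135/211

Solve πP = π with π_1 + π_2 = 1. From πP = π: π_1 · (1 − 15/19) + π_2 · 4/9 = π_1 ⇒ π_2 · 4/9 = π_1 · 15/19 ⇒ π_2/π_1 = (15/19)/(4/9) = 135/76. Together with π_1 + π_2 = 1:
  π_1 = (4/9)/(15/19 + 4/9) = (4/9)/(211/171) = 76/211,
  π_2 = (15/19)/(15/19 + 4/9) = (15/19)/(211/171) = 135/211.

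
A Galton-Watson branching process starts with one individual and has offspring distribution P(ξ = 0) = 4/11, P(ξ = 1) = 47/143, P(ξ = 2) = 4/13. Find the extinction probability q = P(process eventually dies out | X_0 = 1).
q = 1

Mean offspring μ = 0·4/11 + 1·47/143 + 2·4/13 = 135/143 ≤ 1. For μ ≤ 1 with offspring not concentrated at 1, the Galton-Watson process goes extinct almost surely, so q = 1.
(Algebraic check: The pgf is f(s) = 4/11 + 47/143·s + 4/13·s². The extinction probability q is the smallest fixed point of f in [0, 1]. Setting s = f(s):
  4/13·s² + (47/143 − 1)·s + 4/11 = 0
  4/13·s² − (4/11 + 4/13)·s + 4/11 = 0
which factors as (s − 1)·(4/13·s − 4/11) = 0, giving roots s = 1 and s = (4/11)/(4/13) = 13/11. Since 13/11 ≥ 1, the smallest root in [0, 1] is s = 1.)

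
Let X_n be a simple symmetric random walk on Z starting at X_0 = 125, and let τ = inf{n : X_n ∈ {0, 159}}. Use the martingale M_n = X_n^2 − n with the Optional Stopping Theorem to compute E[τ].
E[τ] = 4250

M_n = X_n^2 − n is a martingale (since E[X_{n+1}^2 | F_n] = X_n^2 + 1). By OST (τ has finite mean in a bounded region), E[M_τ] = E[M_0] = X_0^2 − 0 = 125^2 = 15625. Also E[M_τ] = E[X_τ^2] − E[τ]. The walk exits at 0 or 159, with P(hit 159 first) = 125/159, so E[X_τ^2] = 159^2 · 125/159 + 0 = 19875. Thus E[τ] = E[X_τ^2] − E[M_τ] = 19875 − 15625 = 4250 = 125(159 − 125) = 4250.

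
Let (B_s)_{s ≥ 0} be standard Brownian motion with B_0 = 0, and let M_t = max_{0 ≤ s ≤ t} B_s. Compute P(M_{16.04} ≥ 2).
P(M_{16.04} ≥ 2) = 2·P(B_{16.04} ≥ 2) = 2(1 − Φ(2/√16.04)) ≈ 0.6175

By the reflection principle for Brownian motion, P(M_t ≥ a) = 2 · P(B_t ≥ a) for a ≥ 0. Since B_t ~ N(0, t), P(B_t ≥ 2) = 1 − Φ(2/√t) = 1 − Φ(2/√16.04) = 1 − Φ(0.4994). So
  P(M_{16.04} ≥ 2) = 2(1 − Φ(0.4994)) ≈ 0.6175.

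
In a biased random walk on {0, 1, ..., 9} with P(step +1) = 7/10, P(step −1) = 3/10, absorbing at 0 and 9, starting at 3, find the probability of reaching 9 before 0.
P(hit 9 before 0) = (1 − (3/7)^3) / (1 − (3/7)^9) = 117649/127639

Let u_k denote P(reach 9 before 0 | start at k). Boundary: u_0 = 0, u_9 = 1. Recurrence: u_k = 7/10·u_{k+1} + 3/10·u_{k-1} for 1 ≤ k ≤ 8. Try u_k = A + B·r^k with r = q/p = (3/10)/(7/10) = 3/7. Substitution satisfies the recurrence; boundary conditions give:
  u_k = (1 − r^k) / (1 − r^N) = (1 − (3/7)^3) / (1 − (3/7)^9) = 117649/127639.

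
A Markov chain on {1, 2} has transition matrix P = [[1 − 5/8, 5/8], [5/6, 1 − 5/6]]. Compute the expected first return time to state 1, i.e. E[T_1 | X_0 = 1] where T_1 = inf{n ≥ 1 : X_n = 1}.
E[T_1 | X_0 = 1] = 1/π_1 = 7/4

For an irreducible recurrent Markov chain with stationary distribution π, E[T_i | X_0 = i] = 1/π_i (Kac's formula). Here π_1 = (5/6)/(5/8 + 5/6) = (5/6)/(35/24) = 4/7, so E[T_1 | X_0 = 1] = 1/π_1 = (5/8 + 5/6)/(5/6) = (35/24)/(5/6) = 7/4.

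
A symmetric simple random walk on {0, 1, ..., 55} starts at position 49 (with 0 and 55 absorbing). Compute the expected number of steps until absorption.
E[τ | X_0 = 49] = 294

Let v_k = E[τ | X_0 = k]. Boundary: v_0 = v_55 = 0. Recurrence: v_k = 1 + (v_{k-1} + v_{k+1})/2 for 1 ≤ k ≤ 54. The particular solution to v_k − (v_{k-1} + v_{k+1})/2 = 1 is v_k = −k^2. Adding homogeneous solution A + B k and matching boundaries gives v_k = k (55 − k). Substituting k = 49: v_49 = 49 · 6 = 294.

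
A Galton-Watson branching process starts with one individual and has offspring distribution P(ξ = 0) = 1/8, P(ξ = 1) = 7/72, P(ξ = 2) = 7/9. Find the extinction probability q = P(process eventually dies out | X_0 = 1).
q = 9/56

The pgf is f(s) = 1/8 + 7/72·s + 7/9·s². The extinction probability q is the smallest fixed point of f in [0, 1]. Setting s = f(s):
  7/9·s² + (7/72 − 1)·s + 1/8 = 0
  7/9·s² − (1/8 + 7/9)·s + 1/8 = 0
which factors as (s − 1)·(7/9·s − 1/8) = 0, giving roots s = 1 and s = (1/8)/(7/9) = 9/56.
Mean offspring μ = 7/72 + 2·7/9 = 119/72 > 1 (supercritical), so q < 1. The extinction probability is the smaller root: q = (1/8)/(7/9) = 9/56.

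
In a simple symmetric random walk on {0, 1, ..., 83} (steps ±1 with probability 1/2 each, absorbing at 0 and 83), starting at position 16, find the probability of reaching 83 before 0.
P(hit 83 before 0) = 16/83

Let u_k = P(hit 83 before 0 | start at k). Then u_0 = 0, u_83 = 1, and u_k = u_{k-1}/2 + u_{k+1}/2 for 1 ≤ k ≤ 82. This harmonic recurrence is solved by u_k = k/83, giving u_16 = 16/83.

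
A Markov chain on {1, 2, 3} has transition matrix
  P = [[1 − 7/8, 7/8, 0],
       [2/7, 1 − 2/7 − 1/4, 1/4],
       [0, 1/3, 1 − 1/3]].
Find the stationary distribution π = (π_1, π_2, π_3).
π = (64/407, 196/407, 147/407)

This is a birth-death chain on three states, which satisfies detailed balance: π_1 · P_{12} = π_2 · P_{21} and π_2 · P_{23} = π_3 · P_{32}.
From π_1 · 7/8 = π_2 · 2/7: π_2/π_1 = (7/8)/(2/7) = 49/16.
From π_2 · 1/4 = π_3 · 1/3: π_3/π_2 = (1/4)/(1/3) = 3/4.
Take π_1 proportional to 1; then unnormalized π = (1, 49/16, 147/64). Normalize by dividing by the sum 407/64:
  π = (64/407, 196/407, 147/407).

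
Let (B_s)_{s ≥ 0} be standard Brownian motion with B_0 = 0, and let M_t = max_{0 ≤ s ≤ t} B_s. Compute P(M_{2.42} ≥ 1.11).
P(M_{2.42} ≥ 1.11) = 2·P(B_{2.42} ≥ 1.11) = 2(1 − Φ(1.11/√2.42)) ≈ 0.4755

By the reflection principle for Brownian motion, P(M_t ≥ a) = 2 · P(B_t ≥ a) for a ≥ 0. Since B_t ~ N(0, t), P(B_t ≥ 1.11) = 1 − Φ(1.11/√t) = 1 − Φ(1.11/√2.42) = 1 − Φ(0.7135). So
  P(M_{2.42} ≥ 1.11) = 2(1 − Φ(0.7135)) ≈ 0.4755.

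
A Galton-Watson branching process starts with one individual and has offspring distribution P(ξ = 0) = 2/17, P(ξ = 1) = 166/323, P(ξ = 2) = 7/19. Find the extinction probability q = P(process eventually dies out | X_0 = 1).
q = 38/119

The pgf is f(s) = 2/17 + 166/323·s + 7/19·s². The extinction probability q is the smallest fixed point of f in [0, 1]. Setting s = f(s):
  7/19·s² + (166/323 − 1)·s + 2/17 = 0
  7/19·s² − (2/17 + 7/19)·s + 2/17 = 0
which factors as (s − 1)·(7/19·s − 2/17) = 0, giving roots s = 1 and s = (2/17)/(7/19) = 38/119.
Mean offspring μ = 166/323 + 2·7/19 = 404/323 > 1 (supercritical), so q < 1. The extinction probability is the smaller root: q = (2/17)/(7/19) = 38/119.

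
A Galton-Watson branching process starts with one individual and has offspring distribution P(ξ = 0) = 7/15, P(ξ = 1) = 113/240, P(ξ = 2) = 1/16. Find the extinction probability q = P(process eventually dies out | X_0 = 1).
q = 1

Mean offspring μ = 0·7/15 + 1·113/240 + 2·1/16 = 143/240 ≤ 1. For μ ≤ 1 with offspring not concentrated at 1, the Galton-Watson process goes extinct almost surely, so q = 1.
(Algebraic check: The pgf is f(s) = 7/15 + 113/240·s + 1/16·s². The extinction probability q is the smallest fixed point of f in [0, 1]. Setting s = f(s):
  1/16·s² + (113/240 − 1)·s + 7/15 = 0
  1/16·s² − (7/15 + 1/16)·s + 7/15 = 0
which factors as (s − 1)·(1/16·s − 7/15) = 0, giving roots s = 1 and s = (7/15)/(1/16) = 112/15. Since 112/15 ≥ 1, the smallest root in [0, 1] is s = 1.)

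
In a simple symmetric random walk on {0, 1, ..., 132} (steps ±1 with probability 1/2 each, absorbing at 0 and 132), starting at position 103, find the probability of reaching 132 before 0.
P(hit 132 before 0) = 103/132

Let u_k = P(hit 132 before 0 | start at k). Then u_0 = 0, u_132 = 1, and u_k = u_{k-1}/2 + u_{k+1}/2 for 1 ≤ k ≤ 131. This harmonic recurrence is solved by u_k = k/132, giving u_103 = 103/132.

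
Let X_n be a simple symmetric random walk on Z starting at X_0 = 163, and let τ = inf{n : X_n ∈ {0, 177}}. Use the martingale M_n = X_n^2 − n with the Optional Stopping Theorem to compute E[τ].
E[τ] = 2282

M_n = X_n^2 − n is a martingale (since E[X_{n+1}^2 | F_n] = X_n^2 + 1). By OST (τ has finite mean in a bounded region), E[M_τ] = E[M_0] = X_0^2 − 0 = 163^2 = 26569. Also E[M_τ] = E[X_τ^2] − E[τ]. The walk exits at 0 or 177, with P(hit 177 first) = 163/177, so E[X_τ^2] = 177^2 · 163/177 + 0 = 28851. Thus E[τ] = E[X_τ^2] − E[M_τ] = 28851 − 26569 = 2282 = 163(177 − 163) = 2282.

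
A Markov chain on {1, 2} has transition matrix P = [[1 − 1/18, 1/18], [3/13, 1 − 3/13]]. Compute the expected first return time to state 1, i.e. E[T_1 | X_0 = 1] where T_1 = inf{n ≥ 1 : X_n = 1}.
E[T_1 | X_0 = 1] = 1/π_1 = 67/54

For an irreducible recurrent Markov chain with stationary distribution π, E[T_i | X_0 = i] = 1/π_i (Kac's formula). Here π_1 = (3/13)/(1/18 + 3/13) = (3/13)/(67/234) = 54/67, so E[T_1 | X_0 = 1] = 1/π_1 = (1/18 + 3/13)/(3/13) = (67/234)/(3/13) = 67/54.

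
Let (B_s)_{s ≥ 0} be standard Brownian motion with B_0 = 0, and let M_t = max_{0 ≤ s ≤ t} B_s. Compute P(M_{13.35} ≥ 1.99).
P(M_{13.35} ≥ 1.99) = 2·P(B_{13.35} ≥ 1.99) = 2(1 − Φ(1.99/√13.35)) ≈ 0.5860

By the reflection principle for Brownian motion, P(M_t ≥ a) = 2 · P(B_t ≥ a) for a ≥ 0. Since B_t ~ N(0, t), P(B_t ≥ 1.99) = 1 − Φ(1.99/√t) = 1 − Φ(1.99/√13.35) = 1 − Φ(0.5446). So
  P(M_{13.35} ≥ 1.99) = 2(1 − Φ(0.5446)) ≈ 0.5860.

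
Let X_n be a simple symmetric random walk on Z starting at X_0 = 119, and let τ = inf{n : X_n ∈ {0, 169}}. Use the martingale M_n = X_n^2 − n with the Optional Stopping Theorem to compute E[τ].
E[τ] = 5950

M_n = X_n^2 − n is a martingale (since E[X_{n+1}^2 | F_n] = X_n^2 + 1). By OST (τ has finite mean in a bounded region), E[M_τ] = E[M_0] = X_0^2 − 0 = 119^2 = 14161. Also E[M_τ] = E[X_τ^2] − E[τ]. The walk exits at 0 or 169, with P(hit 169 first) = 119/169, so E[X_τ^2] = 169^2 · 119/169 + 0 = 20111. Thus E[τ] = E[X_τ^2] − E[M_τ] = 20111 − 14161 = 5950 = 119(169 − 119) = 5950.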